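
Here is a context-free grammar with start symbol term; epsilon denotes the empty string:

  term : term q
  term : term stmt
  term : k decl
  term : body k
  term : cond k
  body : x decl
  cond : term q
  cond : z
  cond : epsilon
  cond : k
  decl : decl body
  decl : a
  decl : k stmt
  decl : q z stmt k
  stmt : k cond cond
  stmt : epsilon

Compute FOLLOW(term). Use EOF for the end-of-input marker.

term is the start symbol, so EOF ∈ FOLLOW(term).
In term : term q: add FIRST(q) = { q }.
In term : term stmt: add FIRST(stmt)\{epsilon} = { k }.
  Since stmt is nullable, also add FOLLOW(term) = { EOF, k, q }.
In cond : term q: add FIRST(q) = { q }.
Union: FOLLOW(term) = { EOF, k, q }.

{ EOF, k, q }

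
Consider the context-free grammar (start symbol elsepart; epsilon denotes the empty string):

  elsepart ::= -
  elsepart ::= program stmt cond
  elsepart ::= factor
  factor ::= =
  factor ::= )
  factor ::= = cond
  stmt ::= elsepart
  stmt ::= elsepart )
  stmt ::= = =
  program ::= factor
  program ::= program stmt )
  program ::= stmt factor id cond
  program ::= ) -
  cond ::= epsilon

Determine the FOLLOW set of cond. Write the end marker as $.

In elsepart ::= program stmt cond: cond is at the end, add FOLLOW(elsepart) = { $, ), = }.
In factor ::= = cond: cond is at the end, add FOLLOW(factor) = { $, ), -, =, id }.
In program ::= stmt factor id cond: cond is at the end, add FOLLOW(program) = { ), -, = }.
Union: FOLLOW(cond) = { $, ), -, =, id }.

{ $, ), -, =, id }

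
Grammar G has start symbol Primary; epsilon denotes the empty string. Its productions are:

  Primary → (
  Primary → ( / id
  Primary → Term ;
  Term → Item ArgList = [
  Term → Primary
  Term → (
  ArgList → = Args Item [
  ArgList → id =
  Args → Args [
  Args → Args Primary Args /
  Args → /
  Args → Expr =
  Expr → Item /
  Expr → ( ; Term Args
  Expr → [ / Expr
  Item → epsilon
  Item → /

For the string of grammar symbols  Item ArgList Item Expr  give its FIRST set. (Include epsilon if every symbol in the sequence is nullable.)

Add FIRST(Item)\{epsilon} = { / }; Item is nullable, continue.
Add FIRST(ArgList) = { =, id }; ArgList is not nullable, stop.

{ /, =, id }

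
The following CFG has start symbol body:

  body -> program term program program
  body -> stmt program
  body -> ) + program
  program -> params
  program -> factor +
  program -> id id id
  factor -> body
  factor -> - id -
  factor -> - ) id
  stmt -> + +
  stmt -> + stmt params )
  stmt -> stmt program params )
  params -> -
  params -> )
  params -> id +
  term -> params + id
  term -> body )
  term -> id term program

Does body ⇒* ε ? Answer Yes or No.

No nonterminal in this grammar is nullable.
No production of body has an RHS whose symbols are all nullable, so body is not nullable.

No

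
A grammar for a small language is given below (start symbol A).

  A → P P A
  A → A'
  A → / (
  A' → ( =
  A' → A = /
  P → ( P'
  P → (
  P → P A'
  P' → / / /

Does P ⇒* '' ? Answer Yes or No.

No

No nonterminal in this grammar is nullable.
No production of P has an RHS whose symbols are all nullable, so P is not nullable.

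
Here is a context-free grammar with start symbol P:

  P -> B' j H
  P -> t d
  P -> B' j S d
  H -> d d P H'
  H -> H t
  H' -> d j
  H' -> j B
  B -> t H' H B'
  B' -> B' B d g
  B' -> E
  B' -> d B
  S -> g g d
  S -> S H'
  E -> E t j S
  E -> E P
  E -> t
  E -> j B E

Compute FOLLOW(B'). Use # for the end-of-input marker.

{ #, d, j, t }

In P -> B' j H: add FIRST(j H) = { j }.
In P -> B' j S d: add FIRST(j S d) = { j }.
In B -> t H' H B': B' is at the end, add FOLLOW(B) = { #, d, j, t }.
In B' -> B' B d g: add FIRST(B d g) = { t }.
Union: FOLLOW(B') = { #, d, j, t }.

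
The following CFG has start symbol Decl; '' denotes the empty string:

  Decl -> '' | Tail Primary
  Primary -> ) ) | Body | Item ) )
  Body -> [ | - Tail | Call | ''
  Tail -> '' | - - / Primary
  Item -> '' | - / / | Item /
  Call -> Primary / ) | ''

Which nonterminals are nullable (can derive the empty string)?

{ Body, Call, Decl, Item, Primary, Tail }

Directly nullable (have an ''-production): Decl, Body, Tail, Item, Call.
Primary -> Body with every symbol nullable, so Primary is nullable.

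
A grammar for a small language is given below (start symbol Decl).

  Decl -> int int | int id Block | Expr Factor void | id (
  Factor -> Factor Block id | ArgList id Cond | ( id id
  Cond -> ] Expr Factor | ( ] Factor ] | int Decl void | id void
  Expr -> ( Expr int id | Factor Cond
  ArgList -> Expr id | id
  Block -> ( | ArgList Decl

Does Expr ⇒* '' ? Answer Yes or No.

No

No nonterminal in this grammar is nullable.
No production of Expr has an RHS whose symbols are all nullable, so Expr is not nullable.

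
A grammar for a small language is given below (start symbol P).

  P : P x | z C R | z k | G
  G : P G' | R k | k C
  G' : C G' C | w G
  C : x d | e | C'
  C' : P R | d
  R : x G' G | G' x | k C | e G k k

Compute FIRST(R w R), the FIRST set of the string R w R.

Add FIRST(R) = { d, e, k, w, x, z }; R is not nullable, stop.

{ d, e, k, w, x, z }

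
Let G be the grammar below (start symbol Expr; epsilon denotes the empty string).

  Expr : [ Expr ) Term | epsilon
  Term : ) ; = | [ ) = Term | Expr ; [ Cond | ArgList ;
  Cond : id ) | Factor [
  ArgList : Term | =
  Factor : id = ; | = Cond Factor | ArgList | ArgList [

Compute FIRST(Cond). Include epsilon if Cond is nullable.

Cond : id ) contributes {id}.
From Cond : Factor [: add FIRST(Factor) = { ), ;, =, [, id }.
Union: FIRST(Cond) = { ), ;, =, [, id }.

{ ), ;, =, [, id }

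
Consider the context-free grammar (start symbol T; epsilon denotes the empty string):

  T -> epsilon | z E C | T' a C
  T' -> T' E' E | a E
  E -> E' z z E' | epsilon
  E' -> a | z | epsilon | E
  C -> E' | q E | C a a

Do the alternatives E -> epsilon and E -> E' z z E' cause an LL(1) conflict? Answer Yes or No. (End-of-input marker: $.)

Yes

FIRST(epsilon) = { epsilon } and FIRST(E' z z E') = { a, z }.
The first alternative is nullable and FOLLOW(E) = { $, a, q, z } shares a with FIRST of the second — conflict.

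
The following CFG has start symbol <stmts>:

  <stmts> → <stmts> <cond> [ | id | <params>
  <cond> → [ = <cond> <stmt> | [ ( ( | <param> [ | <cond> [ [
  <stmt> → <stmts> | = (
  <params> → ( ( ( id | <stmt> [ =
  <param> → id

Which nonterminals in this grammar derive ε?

{ } (none)

No nonterminal has an empty production or an RHS whose symbols are all nullable.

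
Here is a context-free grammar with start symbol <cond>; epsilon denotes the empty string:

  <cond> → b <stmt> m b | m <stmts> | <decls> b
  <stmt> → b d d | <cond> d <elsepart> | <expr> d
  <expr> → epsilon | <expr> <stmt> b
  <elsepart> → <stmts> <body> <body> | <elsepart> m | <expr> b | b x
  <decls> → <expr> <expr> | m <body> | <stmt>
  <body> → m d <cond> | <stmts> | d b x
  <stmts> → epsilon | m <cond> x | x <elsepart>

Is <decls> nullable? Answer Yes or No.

Yes

<decls> → <expr> <expr> and each of <expr>, <expr> is nullable, so <decls> ⇒* epsilon.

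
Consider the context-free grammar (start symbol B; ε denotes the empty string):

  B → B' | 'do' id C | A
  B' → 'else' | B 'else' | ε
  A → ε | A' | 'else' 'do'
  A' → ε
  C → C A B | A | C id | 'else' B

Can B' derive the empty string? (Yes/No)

Yes

B' has an ε-production, so B' ⇒ ε.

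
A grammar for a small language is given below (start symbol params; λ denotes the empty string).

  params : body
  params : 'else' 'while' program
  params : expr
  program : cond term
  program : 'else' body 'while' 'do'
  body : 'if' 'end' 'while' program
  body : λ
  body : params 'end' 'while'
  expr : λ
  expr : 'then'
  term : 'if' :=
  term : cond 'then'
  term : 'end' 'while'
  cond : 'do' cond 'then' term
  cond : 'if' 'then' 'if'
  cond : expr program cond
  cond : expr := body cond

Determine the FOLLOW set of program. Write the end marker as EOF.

{ EOF, 'do', 'else', 'end', 'if', 'then', 'while', := }

In params : 'else' 'while' program: program is at the end, add FOLLOW(params) = { EOF, 'end' }.
In body : 'if' 'end' 'while' program: program is at the end, add FOLLOW(body) = { EOF, 'do', 'else', 'end', 'if', 'then', 'while', := }.
In cond : expr program cond: add FIRST(cond) = { 'do', 'else', 'if', 'then', := }.
Union: FOLLOW(program) = { EOF, 'do', 'else', 'end', 'if', 'then', 'while', := }.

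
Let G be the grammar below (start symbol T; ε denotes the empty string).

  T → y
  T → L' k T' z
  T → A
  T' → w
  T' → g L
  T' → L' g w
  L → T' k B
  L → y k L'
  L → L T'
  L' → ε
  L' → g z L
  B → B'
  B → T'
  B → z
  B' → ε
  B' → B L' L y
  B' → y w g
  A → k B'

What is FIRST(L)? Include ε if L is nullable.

{ g, w, y }

From L → T' k B: add FIRST(T') = { g, w }.
L → y k L' contributes {y}.
From L → L T': add FIRST(L) = { g, w, y }.
Union: FIRST(L) = { g, w, y }.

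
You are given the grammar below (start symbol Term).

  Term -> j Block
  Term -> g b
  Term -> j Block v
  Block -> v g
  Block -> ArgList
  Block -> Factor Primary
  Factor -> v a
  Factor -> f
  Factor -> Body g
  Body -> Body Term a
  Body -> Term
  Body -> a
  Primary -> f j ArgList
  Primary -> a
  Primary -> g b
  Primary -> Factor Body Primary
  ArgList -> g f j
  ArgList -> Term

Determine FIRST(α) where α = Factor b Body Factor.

Add FIRST(Factor) = { a, f, g, j, v }; Factor is not nullable, stop.

{ a, f, g, j, v }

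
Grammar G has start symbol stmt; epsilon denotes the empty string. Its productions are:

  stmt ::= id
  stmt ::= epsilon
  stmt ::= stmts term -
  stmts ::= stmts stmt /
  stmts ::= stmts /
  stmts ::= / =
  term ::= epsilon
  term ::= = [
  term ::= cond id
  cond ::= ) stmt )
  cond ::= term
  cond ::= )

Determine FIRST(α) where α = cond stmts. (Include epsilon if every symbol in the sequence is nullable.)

{ ), /, =, id }

Add FIRST(cond)\{epsilon} = { ), =, id }; cond is nullable, continue.
Add FIRST(stmts) = { / }; stmts is not nullable, stop.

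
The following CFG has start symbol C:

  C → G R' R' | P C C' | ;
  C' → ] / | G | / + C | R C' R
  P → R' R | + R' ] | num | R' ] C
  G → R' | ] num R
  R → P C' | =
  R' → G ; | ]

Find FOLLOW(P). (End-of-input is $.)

{ +, /, ;, =, ], num }

In C → P C C': add FIRST(C C') = { +, ;, ], num }.
In R → P C': add FIRST(C') = { +, /, =, ], num }.
Union: FOLLOW(P) = { +, /, ;, =, ], num }.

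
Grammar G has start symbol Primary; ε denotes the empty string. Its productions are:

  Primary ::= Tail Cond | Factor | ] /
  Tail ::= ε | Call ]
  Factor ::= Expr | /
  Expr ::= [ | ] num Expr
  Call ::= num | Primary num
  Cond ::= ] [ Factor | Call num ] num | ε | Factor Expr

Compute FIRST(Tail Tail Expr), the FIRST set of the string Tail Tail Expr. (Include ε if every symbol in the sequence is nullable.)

{ /, [, ], num }

Add FIRST(Tail)\{ε} = { /, [, ], num }; Tail is nullable, continue.
Add FIRST(Tail)\{ε} = { /, [, ], num }; Tail is nullable, continue.
Add FIRST(Expr) = { [, ] }; Expr is not nullable, stop.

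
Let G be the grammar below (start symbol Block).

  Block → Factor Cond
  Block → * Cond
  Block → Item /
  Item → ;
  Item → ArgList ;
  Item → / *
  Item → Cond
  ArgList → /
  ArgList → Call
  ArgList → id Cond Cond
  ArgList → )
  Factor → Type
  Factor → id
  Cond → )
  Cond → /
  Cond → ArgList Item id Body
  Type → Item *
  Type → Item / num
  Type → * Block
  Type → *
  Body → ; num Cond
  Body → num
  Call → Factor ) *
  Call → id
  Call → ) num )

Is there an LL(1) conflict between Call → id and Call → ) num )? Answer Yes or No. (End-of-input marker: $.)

No

FIRST(id) = { id } and FIRST() num )) = { ) }.
The FIRST sets are disjoint and neither alternative is nullable — no conflict.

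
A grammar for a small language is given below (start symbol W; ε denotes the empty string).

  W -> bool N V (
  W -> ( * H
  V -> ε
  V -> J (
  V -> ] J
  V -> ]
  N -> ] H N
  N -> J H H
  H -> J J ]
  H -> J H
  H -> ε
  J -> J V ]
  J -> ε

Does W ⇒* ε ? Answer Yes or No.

Nullable nonterminals: H, J, N, V.
No production of W has an RHS whose symbols are all nullable, so W is not nullable.

No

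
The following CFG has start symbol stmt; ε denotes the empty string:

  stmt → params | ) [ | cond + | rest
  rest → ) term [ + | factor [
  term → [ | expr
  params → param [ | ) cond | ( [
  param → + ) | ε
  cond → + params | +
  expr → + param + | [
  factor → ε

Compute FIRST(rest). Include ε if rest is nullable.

{ ), [ }

rest → ) term [ + contributes {)}.
From rest → factor [: factor nullable, take FIRST(factor) ∪ {[} = { [ }.
Union: FIRST(rest) = { ), [ }.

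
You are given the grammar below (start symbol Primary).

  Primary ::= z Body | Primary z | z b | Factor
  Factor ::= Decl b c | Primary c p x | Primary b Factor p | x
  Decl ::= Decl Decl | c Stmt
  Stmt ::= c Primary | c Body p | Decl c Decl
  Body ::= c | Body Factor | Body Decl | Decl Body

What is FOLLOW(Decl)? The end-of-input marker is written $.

{ $, b, c, p, x, z }

In Factor ::= Decl b c: add FIRST(b c) = { b }.
In Decl ::= Decl Decl: add FIRST(Decl) = { c }.
In Decl ::= Decl Decl: Decl is at the end, add FOLLOW(Decl) = { $, b, c, p, x, z }.
In Stmt ::= Decl c Decl: add FIRST(c Decl) = { c }.
In Stmt ::= Decl c Decl: Decl is at the end, add FOLLOW(Stmt) = { $, b, c, p, x, z }.
In Body ::= Body Decl: Decl is at the end, add FOLLOW(Body) = { $, b, c, p, x, z }.
In Body ::= Decl Body: add FIRST(Body) = { c }.
Union: FOLLOW(Decl) = { $, b, c, p, x, z }.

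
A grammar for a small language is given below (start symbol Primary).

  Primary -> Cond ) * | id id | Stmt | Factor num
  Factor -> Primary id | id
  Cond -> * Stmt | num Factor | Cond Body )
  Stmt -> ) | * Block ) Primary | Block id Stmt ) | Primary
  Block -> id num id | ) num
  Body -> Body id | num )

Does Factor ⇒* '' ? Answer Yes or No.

No

No nonterminal in this grammar is nullable.
No production of Factor has an RHS whose symbols are all nullable, so Factor is not nullable.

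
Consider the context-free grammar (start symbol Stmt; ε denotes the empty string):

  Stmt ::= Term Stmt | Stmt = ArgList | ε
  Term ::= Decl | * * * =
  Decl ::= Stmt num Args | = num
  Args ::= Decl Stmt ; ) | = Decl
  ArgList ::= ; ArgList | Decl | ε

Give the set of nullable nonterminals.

{ ArgList, Stmt }

Directly nullable (have an ε-production): Stmt, ArgList.
No other nonterminal has a production whose RHS symbols are all nullable.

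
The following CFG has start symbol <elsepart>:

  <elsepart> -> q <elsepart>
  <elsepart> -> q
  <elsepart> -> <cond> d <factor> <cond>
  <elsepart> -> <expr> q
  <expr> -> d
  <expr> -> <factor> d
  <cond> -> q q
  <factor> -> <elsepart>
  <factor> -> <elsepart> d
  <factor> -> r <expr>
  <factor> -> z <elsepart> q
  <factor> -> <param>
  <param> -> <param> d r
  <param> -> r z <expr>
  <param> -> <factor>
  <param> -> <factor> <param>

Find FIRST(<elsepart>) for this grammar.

<elsepart> -> q <elsepart> contributes {q}.
<elsepart> -> q contributes {q}.
From <elsepart> -> <cond> d <factor> <cond>: add FIRST(<cond>) = { q }.
From <elsepart> -> <expr> q: add FIRST(<expr>) = { d, q, r, z }.
Union: FIRST(<elsepart>) = { d, q, r, z }.

{ d, q, r, z }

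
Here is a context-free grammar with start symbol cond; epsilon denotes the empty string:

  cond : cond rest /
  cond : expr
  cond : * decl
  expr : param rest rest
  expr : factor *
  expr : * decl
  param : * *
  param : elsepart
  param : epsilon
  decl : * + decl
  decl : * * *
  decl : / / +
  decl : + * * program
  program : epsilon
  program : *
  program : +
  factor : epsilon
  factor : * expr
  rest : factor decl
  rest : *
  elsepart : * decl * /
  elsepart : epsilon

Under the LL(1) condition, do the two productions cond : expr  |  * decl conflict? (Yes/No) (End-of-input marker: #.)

FIRST(expr) = { *, +, / } and FIRST(* decl) = { * }.
Both contain *, so the two alternatives are not disjoint — LL(1) conflict.

Yes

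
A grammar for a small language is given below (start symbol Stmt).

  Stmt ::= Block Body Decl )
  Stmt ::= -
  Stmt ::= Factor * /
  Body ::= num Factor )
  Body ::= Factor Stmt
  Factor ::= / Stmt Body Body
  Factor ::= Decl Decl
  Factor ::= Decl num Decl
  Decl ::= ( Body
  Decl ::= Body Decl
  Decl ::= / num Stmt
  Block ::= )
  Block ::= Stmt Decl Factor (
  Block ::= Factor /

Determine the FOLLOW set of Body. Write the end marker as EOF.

In Stmt ::= Block Body Decl ): add FIRST(Decl )) = { (, /, num }.
In Factor ::= / Stmt Body Body: add FIRST(Body) = { (, /, num }.
In Factor ::= / Stmt Body Body: Body is at the end, add FOLLOW(Factor) = { (, ), *, -, /, num }.
In Decl ::= ( Body: Body is at the end, add FOLLOW(Decl) = { (, ), *, -, /, num }.
In Decl ::= Body Decl: add FIRST(Decl) = { (, /, num }.
Union: FOLLOW(Body) = { (, ), *, -, /, num }.

{ (, ), *, -, /, num }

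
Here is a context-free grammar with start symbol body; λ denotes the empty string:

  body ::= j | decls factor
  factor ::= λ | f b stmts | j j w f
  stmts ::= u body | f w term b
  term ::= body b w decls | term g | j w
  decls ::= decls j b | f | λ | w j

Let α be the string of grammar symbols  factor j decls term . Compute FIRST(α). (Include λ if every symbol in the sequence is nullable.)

Add FIRST(factor)\{λ} = { f, j }; factor is nullable, continue.
j is a terminal; add {j} and stop.

{ f, j }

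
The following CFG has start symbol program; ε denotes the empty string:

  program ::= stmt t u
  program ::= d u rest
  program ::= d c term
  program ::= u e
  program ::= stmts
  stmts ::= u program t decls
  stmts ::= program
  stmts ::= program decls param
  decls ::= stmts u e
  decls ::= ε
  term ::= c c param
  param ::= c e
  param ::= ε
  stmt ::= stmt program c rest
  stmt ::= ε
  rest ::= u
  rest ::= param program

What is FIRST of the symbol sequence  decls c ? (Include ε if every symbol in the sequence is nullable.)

{ c, d, t, u }

Add FIRST(decls)\{ε} = { d, t, u }; decls is nullable, continue.
c is a terminal; add {c} and stop.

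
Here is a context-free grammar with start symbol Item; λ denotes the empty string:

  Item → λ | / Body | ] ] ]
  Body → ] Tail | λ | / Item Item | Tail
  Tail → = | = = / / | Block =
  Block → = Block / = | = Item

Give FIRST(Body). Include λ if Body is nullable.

Body → ] Tail contributes {]}.
Body → λ contributes λ.
Body → / Item Item contributes {/}.
From Body → Tail: add FIRST(Tail) = { = }.
Union: FIRST(Body) = { /, =, ], λ }.

{ /, =, ], λ }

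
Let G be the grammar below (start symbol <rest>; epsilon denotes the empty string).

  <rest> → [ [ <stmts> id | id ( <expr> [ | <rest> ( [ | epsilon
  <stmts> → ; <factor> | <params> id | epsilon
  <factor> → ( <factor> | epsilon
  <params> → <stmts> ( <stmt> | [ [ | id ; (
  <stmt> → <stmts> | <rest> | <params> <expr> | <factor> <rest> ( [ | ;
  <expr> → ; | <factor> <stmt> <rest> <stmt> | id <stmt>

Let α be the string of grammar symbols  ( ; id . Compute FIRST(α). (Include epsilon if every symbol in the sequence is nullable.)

{ ( }

( is a terminal; add {(} and stop.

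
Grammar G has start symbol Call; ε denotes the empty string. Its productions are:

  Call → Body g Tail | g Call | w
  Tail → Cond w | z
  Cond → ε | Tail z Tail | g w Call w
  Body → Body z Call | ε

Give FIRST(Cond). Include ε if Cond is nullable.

Cond → ε contributes ε.
From Cond → Tail z Tail: add FIRST(Tail) = { g, w, z }.
Cond → g w Call w contributes {g}.
Union: FIRST(Cond) = { g, w, z, ε }.

{ g, w, z, ε }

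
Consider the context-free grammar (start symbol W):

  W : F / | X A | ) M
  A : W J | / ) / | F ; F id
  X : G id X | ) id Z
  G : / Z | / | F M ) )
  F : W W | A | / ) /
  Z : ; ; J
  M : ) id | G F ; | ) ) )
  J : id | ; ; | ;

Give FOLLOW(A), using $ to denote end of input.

In W : X A: A is at the end, add FOLLOW(W) = { $, ), /, ;, id }.
In F : A: A is at the end, add FOLLOW(F) = { ), /, ;, id }.
Union: FOLLOW(A) = { $, ), /, ;, id }.

{ $, ), /, ;, id }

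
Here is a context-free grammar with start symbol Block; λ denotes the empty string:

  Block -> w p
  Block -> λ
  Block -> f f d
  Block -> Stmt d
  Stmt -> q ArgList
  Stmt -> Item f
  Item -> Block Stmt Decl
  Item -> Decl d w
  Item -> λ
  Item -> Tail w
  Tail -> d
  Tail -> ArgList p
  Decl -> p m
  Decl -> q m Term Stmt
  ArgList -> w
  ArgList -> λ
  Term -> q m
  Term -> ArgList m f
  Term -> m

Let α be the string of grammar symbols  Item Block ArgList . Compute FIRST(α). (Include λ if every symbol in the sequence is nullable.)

Add FIRST(Item)\{λ} = { d, f, p, q, w }; Item is nullable, continue.
Add FIRST(Block)\{λ} = { d, f, p, q, w }; Block is nullable, continue.
Add FIRST(ArgList)\{λ} = { w }; ArgList is nullable, continue.
Every symbol is nullable, so include λ.

{ d, f, p, q, w, λ }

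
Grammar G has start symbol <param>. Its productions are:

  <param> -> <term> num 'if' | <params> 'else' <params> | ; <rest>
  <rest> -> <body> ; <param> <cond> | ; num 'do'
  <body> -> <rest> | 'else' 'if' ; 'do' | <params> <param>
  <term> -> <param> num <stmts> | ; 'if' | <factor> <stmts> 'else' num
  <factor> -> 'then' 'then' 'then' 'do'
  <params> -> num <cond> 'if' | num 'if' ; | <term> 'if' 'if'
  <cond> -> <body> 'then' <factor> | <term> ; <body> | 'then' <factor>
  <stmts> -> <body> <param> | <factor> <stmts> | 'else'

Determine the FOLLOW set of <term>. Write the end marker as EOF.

{ 'if', ;, num }

In <param> -> <term> num 'if': add FIRST(num 'if') = { num }.
In <params> -> <term> 'if' 'if': add FIRST('if' 'if') = { 'if' }.
In <cond> -> <term> ; <body>: add FIRST(; <body>) = { ; }.
Union: FOLLOW(<term>) = { 'if', ;, num }.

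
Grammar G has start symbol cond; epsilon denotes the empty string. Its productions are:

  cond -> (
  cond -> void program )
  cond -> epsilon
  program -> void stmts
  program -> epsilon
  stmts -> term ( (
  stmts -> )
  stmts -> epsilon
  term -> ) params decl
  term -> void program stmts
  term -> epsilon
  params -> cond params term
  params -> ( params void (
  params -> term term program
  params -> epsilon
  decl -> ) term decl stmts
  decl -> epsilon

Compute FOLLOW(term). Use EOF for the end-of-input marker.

{ (, ), void }

In stmts -> term ( (: add FIRST(( () = { ( }.
In params -> cond params term: term is at the end, add FOLLOW(params) = { (, ), void }.
In params -> term term program: add FIRST(term program)\{epsilon} = { ), void }.
  Since term program is nullable, also add FOLLOW(params) = { (, ), void }.
In params -> term term program: add FIRST(program)\{epsilon} = { void }.
  Since program is nullable, also add FOLLOW(params) = { (, ), void }.
In decl -> ) term decl stmts: add FIRST(decl stmts)\{epsilon} = { (, ), void }.
  Since decl stmts is nullable, also add FOLLOW(decl) = { (, ), void }.
Union: FOLLOW(term) = { (, ), void }.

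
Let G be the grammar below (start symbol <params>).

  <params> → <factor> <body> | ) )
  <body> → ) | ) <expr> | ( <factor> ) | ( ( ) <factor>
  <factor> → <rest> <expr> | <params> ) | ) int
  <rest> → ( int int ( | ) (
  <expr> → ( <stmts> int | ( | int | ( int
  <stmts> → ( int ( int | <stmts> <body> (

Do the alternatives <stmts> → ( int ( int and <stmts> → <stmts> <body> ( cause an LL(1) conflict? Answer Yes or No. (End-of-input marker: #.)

Yes

FIRST(( int ( int) = { ( } and FIRST(<stmts> <body> () = { ( }.
Both contain (, so the two alternatives are not disjoint — LL(1) conflict.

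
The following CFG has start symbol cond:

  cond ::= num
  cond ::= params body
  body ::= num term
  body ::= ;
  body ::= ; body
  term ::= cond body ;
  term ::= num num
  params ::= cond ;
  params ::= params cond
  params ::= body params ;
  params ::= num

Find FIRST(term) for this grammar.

{ ;, num }

From term ::= cond body ;: add FIRST(cond) = { ;, num }.
term ::= num num contributes {num}.
Union: FIRST(term) = { ;, num }.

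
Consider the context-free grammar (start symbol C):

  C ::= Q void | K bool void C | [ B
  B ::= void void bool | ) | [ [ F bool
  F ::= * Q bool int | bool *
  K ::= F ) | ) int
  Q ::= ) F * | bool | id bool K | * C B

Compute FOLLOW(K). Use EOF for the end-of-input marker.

In C ::= K bool void C: add FIRST(bool void C) = { bool }.
In Q ::= id bool K: K is at the end, add FOLLOW(Q) = { bool, void }.
Union: FOLLOW(K) = { bool, void }.

{ bool, void }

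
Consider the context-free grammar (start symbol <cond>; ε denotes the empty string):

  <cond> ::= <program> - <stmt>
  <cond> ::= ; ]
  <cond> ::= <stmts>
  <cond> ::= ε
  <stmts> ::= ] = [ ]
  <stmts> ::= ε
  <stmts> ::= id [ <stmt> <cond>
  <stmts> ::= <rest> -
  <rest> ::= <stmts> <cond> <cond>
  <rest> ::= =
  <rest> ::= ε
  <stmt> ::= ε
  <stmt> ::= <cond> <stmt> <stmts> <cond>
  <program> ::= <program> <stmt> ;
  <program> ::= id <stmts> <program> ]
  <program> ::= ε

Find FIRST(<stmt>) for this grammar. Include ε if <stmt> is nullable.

<stmt> ::= ε contributes ε.
From <stmt> ::= <cond> <stmt> <stmts> <cond>: <cond>, <stmt>, <stmts>, <cond> nullable, take FIRST(<cond>) ∪ FIRST(<stmt>) ∪ FIRST(<stmts>) ∪ FIRST(<cond>) = { -, ;, =, ], id }; also ε since the whole RHS is nullable.
Union: FIRST(<stmt>) = { -, ;, =, ], id, ε }.

{ -, ;, =, ], id, ε }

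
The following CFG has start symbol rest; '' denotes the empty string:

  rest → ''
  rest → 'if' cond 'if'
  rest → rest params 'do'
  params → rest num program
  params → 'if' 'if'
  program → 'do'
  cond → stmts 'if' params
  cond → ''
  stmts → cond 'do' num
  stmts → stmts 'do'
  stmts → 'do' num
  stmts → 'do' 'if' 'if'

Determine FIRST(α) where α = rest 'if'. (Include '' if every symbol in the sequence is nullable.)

{ 'if', num }

Add FIRST(rest)\{''} = { 'if', num }; rest is nullable, continue.
'if' is a terminal; add {'if'} and stop.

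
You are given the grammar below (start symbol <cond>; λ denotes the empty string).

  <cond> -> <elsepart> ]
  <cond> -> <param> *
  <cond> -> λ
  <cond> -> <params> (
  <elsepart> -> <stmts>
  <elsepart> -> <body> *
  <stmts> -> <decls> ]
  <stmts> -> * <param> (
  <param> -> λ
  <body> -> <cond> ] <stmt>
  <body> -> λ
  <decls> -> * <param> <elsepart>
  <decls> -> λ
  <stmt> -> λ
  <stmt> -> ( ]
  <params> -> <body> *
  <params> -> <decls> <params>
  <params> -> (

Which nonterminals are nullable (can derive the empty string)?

Directly nullable (have an λ-production): <cond>, <param>, <body>, <decls>, <stmt>.
No other nonterminal has a production whose RHS symbols are all nullable.

{ <body>, <cond>, <decls>, <param>, <stmt> }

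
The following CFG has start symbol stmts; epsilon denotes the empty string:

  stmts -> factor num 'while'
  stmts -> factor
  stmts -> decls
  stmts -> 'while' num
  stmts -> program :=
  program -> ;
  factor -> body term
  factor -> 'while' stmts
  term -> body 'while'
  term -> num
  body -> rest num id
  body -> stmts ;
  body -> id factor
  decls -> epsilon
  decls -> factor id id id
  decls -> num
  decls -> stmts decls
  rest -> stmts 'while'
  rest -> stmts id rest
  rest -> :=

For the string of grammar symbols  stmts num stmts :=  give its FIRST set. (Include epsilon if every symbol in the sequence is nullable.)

Add FIRST(stmts)\{epsilon} = { 'while', :=, ;, id, num }; stmts is nullable, continue.
num is a terminal; add {num} and stop.

{ 'while', :=, ;, id, num }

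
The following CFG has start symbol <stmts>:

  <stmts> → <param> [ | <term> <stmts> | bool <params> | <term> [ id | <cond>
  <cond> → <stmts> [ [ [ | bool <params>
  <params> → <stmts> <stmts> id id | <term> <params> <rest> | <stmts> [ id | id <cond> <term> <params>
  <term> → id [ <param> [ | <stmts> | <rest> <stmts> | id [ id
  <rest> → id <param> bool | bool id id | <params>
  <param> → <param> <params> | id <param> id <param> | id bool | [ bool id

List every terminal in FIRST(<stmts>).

{ [, bool, id }

From <stmts> → <param> [: add FIRST(<param>) = { [, id }.
From <stmts> → <term> <stmts>: add FIRST(<term>) = { [, bool, id }.
<stmts> → bool <params> contributes {bool}.
From <stmts> → <term> [ id: add FIRST(<term>) = { [, bool, id }.
From <stmts> → <cond>: add FIRST(<cond>) = { [, bool, id }.
Union: FIRST(<stmts>) = { [, bool, id }.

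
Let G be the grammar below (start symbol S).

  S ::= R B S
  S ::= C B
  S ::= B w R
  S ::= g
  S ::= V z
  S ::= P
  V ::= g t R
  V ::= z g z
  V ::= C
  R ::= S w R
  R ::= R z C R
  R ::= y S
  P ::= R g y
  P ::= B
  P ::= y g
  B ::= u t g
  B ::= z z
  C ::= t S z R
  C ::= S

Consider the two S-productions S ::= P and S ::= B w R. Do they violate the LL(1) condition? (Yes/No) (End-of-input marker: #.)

FIRST(P) = { g, t, u, y, z } and FIRST(B w R) = { u, z }.
Both contain u, so the two alternatives are not disjoint — LL(1) conflict.

Yes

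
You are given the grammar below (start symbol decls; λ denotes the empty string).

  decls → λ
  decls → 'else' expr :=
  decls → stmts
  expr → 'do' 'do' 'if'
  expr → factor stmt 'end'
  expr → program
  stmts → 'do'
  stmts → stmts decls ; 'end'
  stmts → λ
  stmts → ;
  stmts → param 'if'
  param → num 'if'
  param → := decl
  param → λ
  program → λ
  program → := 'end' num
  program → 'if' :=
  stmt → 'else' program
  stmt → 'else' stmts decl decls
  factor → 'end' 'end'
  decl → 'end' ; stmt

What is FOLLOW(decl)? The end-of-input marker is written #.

{ 'do', 'else', 'end', 'if', :=, ;, num }

In param → := decl: decl is at the end, add FOLLOW(param) = { 'if' }.
In stmt → 'else' stmts decl decls: add FIRST(decls)\{λ} = { 'do', 'else', 'if', :=, ;, num }.
  Since decls is nullable, also add FOLLOW(stmt) = { 'do', 'else', 'end', 'if', :=, ;, num }.
Union: FOLLOW(decl) = { 'do', 'else', 'end', 'if', :=, ;, num }.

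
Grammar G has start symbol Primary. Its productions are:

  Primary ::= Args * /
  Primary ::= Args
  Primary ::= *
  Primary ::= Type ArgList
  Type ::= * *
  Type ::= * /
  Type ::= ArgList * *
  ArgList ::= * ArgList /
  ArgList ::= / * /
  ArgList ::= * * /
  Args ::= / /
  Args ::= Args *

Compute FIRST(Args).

Args ::= / / contributes {/}.
From Args ::= Args *: add FIRST(Args) = { / }.
Union: FIRST(Args) = { / }.

{ / }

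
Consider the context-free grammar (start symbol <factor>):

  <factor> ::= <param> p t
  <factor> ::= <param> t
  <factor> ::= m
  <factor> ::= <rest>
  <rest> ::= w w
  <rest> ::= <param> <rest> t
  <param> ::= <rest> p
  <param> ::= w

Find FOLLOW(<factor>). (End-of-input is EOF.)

<factor> is the start symbol, so EOF ∈ FOLLOW(<factor>).
Union: FOLLOW(<factor>) = { EOF }.

{ EOF }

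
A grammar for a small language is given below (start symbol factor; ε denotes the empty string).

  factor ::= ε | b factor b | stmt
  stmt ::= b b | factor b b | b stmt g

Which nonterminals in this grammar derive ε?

Directly nullable (have an ε-production): factor.
No other nonterminal has a production whose RHS symbols are all nullable.

{ factor }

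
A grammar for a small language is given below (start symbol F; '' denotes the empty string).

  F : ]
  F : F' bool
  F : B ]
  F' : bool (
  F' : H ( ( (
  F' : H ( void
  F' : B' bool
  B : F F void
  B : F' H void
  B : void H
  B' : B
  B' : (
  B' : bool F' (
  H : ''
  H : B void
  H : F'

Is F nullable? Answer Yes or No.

Nullable nonterminals: H.
No production of F has an RHS whose symbols are all nullable, so F is not nullable.

No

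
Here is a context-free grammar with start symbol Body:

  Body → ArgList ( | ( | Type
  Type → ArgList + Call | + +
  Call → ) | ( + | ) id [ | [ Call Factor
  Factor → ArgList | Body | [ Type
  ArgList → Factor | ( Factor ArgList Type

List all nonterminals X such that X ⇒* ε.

{ } (none)

No nonterminal has an empty production or an RHS whose symbols are all nullable.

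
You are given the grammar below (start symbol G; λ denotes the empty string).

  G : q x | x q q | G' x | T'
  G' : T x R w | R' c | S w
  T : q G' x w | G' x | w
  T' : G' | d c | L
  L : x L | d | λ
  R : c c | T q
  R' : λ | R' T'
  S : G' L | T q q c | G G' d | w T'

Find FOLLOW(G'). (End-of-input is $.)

{ $, c, d, q, w, x }

In G : G' x: add FIRST(x) = { x }.
In T : q G' x w: add FIRST(x w) = { x }.
In T : G' x: add FIRST(x) = { x }.
In T' : G': G' is at the end, add FOLLOW(T') = { $, c, d, q, w, x }.
In S : G' L: add FIRST(L)\{λ} = { d, x }.
  Since L is nullable, also add FOLLOW(S) = { w }.
In S : G G' d: add FIRST(d) = { d }.
Union: FOLLOW(G') = { $, c, d, q, w, x }.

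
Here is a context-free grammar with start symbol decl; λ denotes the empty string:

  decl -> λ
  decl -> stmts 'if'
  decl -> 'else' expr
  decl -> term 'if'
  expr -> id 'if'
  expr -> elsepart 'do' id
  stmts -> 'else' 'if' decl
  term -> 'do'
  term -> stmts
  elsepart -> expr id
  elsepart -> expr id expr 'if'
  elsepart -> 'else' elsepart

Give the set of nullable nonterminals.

{ decl }

Directly nullable (have an λ-production): decl.
No other nonterminal has a production whose RHS symbols are all nullable.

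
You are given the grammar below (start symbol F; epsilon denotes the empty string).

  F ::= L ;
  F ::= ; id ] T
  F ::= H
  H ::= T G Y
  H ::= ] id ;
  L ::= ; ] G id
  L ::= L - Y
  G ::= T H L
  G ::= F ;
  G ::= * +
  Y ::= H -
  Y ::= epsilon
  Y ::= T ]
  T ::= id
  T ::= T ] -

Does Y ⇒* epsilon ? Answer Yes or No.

Yes

Y has an epsilon-production, so Y ⇒ epsilon.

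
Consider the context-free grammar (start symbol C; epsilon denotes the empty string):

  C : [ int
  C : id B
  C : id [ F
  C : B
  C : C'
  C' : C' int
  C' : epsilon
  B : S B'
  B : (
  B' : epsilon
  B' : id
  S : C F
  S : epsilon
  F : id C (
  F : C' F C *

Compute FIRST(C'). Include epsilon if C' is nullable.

From C' : C' int: C' nullable, take FIRST(C') ∪ {int} = { int }.
C' : epsilon contributes epsilon.
Union: FIRST(C') = { int, epsilon }.

{ int, epsilon }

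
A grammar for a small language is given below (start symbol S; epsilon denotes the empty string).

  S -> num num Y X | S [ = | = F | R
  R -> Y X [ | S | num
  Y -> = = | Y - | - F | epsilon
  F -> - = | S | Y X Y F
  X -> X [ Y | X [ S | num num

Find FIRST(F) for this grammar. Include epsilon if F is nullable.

{ -, =, num }

F -> - = contributes {-}.
From F -> S: add FIRST(S) = { -, =, num }.
From F -> Y X Y F: Y nullable, take FIRST(Y) ∪ FIRST(X) = { -, =, num }.
Union: FIRST(F) = { -, =, num }.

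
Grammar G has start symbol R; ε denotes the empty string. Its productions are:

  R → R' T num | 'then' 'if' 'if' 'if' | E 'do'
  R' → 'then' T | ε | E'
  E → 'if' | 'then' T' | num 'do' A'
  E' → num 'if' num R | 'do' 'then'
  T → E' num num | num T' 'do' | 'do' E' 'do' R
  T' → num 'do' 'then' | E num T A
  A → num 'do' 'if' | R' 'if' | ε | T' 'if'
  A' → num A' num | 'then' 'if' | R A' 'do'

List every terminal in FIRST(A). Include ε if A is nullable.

{ 'do', 'if', 'then', num, ε }

A → num 'do' 'if' contributes {num}.
From A → R' 'if': R' nullable, take FIRST(R') ∪ {'if'} = { 'do', 'if', 'then', num }.
A → ε contributes ε.
From A → T' 'if': add FIRST(T') = { 'if', 'then', num }.
Union: FIRST(A) = { 'do', 'if', 'then', num, ε }.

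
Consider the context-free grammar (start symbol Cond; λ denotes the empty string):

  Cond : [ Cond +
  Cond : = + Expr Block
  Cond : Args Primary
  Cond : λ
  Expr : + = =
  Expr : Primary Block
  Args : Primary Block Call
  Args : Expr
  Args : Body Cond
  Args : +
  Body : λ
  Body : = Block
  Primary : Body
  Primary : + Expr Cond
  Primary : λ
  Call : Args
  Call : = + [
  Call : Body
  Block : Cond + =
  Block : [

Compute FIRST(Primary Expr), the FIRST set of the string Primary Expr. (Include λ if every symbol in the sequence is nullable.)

Add FIRST(Primary)\{λ} = { +, = }; Primary is nullable, continue.
Add FIRST(Expr) = { +, =, [ }; Expr is not nullable, stop.

{ +, =, [ }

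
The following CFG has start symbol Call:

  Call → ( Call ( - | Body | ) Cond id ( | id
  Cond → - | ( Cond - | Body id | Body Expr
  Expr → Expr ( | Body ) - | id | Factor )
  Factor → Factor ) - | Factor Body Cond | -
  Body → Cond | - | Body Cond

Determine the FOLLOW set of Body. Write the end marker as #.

In Call → Body: Body is at the end, add FOLLOW(Call) = { #, ( }.
In Cond → Body id: add FIRST(id) = { id }.
In Cond → Body Expr: add FIRST(Expr) = { (, -, id }.
In Expr → Body ) -: add FIRST() -) = { ) }.
In Factor → Factor Body Cond: add FIRST(Cond) = { (, - }.
In Body → Body Cond: add FIRST(Cond) = { (, - }.
Union: FOLLOW(Body) = { #, (, ), -, id }.

{ #, (, ), -, id }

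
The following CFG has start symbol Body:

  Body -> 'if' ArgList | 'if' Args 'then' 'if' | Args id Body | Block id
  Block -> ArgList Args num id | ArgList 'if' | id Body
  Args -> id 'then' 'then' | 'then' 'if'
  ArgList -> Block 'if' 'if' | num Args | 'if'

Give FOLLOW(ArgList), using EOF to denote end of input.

{ EOF, 'if', 'then', id }

In Body -> 'if' ArgList: ArgList is at the end, add FOLLOW(Body) = { EOF, 'if', id }.
In Block -> ArgList Args num id: add FIRST(Args num id) = { 'then', id }.
In Block -> ArgList 'if': add FIRST('if') = { 'if' }.
Union: FOLLOW(ArgList) = { EOF, 'if', 'then', id }.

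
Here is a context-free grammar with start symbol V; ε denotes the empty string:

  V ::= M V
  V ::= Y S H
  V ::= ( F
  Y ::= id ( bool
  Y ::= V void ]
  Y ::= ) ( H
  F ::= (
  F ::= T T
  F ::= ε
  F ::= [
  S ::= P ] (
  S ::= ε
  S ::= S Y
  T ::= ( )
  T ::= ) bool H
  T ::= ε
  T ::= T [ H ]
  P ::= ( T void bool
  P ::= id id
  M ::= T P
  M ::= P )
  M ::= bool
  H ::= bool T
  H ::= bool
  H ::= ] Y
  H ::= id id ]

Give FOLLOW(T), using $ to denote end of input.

In F ::= T T: add FIRST(T)\{ε} = { (, ), [ }.
  Since T is nullable, also add FOLLOW(F) = { $, void }.
In F ::= T T: T is at the end, add FOLLOW(F) = { $, void }.
In T ::= T [ H ]: add FIRST([ H ]) = { [ }.
In P ::= ( T void bool: add FIRST(void bool) = { void }.
In M ::= T P: add FIRST(P) = { (, id }.
In H ::= bool T: T is at the end, add FOLLOW(H) = { $, (, ), [, ], bool, id, void }.
Union: FOLLOW(T) = { $, (, ), [, ], bool, id, void }.

{ $, (, ), [, ], bool, id, void }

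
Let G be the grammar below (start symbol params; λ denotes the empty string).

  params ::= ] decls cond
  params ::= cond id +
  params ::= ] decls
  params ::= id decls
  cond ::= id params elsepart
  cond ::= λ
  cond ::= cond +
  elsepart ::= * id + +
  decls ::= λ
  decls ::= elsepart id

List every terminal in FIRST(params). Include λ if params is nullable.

params ::= ] decls cond contributes {]}.
From params ::= cond id +: cond nullable, take FIRST(cond) ∪ {id} = { +, id }.
params ::= ] decls contributes {]}.
params ::= id decls contributes {id}.
Union: FIRST(params) = { +, ], id }.

{ +, ], id }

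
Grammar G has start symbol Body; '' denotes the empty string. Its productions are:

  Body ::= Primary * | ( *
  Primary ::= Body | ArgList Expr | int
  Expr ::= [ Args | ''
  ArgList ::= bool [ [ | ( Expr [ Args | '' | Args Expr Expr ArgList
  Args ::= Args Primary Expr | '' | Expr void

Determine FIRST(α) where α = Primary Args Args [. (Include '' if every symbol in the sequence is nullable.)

{ (, *, [, bool, int, void }

Add FIRST(Primary)\{''} = { (, *, [, bool, int, void }; Primary is nullable, continue.
Add FIRST(Args)\{''} = { (, *, [, bool, int, void }; Args is nullable, continue.
Add FIRST(Args)\{''} = { (, *, [, bool, int, void }; Args is nullable, continue.
[ is a terminal; add {[} and stop.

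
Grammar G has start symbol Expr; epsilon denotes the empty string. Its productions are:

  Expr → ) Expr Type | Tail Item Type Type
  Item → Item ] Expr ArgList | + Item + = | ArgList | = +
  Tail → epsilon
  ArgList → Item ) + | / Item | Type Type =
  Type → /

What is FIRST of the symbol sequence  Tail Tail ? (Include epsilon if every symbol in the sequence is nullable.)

{ epsilon }

Add FIRST(Tail)\{epsilon} = {  }; Tail is nullable, continue.
Add FIRST(Tail)\{epsilon} = {  }; Tail is nullable, continue.
Every symbol is nullable, so include epsilon.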